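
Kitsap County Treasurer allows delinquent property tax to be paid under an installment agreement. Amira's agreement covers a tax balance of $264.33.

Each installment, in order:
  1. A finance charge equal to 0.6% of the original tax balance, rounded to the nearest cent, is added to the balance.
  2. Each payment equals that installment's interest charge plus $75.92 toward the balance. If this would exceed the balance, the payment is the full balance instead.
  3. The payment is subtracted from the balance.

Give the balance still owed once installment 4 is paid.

$0.00

Installment 1: opening $264.33; interest $1.59 → $265.92; payment $77.51; balance $188.41
Installment 2: opening $188.41; interest $1.59 → $190.00; payment $77.51; balance $112.49
Installment 3: opening $112.49; interest $1.59 → $114.08; payment $77.51; balance $36.57
Installment 4: opening $36.57; interest $1.59 → $38.16; payment $38.16; balance $0.00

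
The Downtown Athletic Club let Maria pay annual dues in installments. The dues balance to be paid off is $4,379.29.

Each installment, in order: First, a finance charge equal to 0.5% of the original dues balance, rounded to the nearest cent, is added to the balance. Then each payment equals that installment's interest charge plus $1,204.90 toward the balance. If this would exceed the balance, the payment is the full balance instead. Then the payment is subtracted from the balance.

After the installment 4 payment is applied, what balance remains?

# | Opening | Interest | Payment | End bal
1 | $4,379.29 | $21.90 | $1,226.80 | $3,174.39
2 | $3,174.39 | $21.90 | $1,226.80 | $1,969.49
3 | $1,969.49 | $21.90 | $1,226.80 | $764.59
4 | $764.59 | $21.90 | $786.49 | $0.00

$0.00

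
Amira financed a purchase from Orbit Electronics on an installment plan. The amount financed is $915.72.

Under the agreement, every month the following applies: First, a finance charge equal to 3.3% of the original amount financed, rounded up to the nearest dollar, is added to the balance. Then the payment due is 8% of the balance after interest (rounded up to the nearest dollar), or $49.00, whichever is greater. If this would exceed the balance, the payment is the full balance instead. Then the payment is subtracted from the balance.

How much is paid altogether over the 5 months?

Month 1: opening $915.72; interest $31.00 → $946.72; payment $76.00; balance $870.72
Month 2: opening $870.72; interest $31.00 → $901.72; payment $73.00; balance $828.72
Month 3: opening $828.72; interest $31.00 → $859.72; payment $69.00; balance $790.72
Month 4: opening $790.72; interest $31.00 → $821.72; payment $66.00; balance $755.72
Month 5: opening $755.72; interest $31.00 → $786.72; payment $63.00; balance $723.72
Total paid: $347.00

$347.00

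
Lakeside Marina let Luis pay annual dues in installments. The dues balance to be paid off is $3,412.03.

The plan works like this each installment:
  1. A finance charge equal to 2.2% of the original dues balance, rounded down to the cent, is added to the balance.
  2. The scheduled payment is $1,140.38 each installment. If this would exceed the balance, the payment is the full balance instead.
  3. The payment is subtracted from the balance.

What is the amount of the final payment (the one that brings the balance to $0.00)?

# | Opening | Interest | Payment | End bal
1 | $3,412.03 | $75.06 | $1,140.38 | $2,346.71
2 | $2,346.71 | $75.06 | $1,140.38 | $1,281.39
3 | $1,281.39 | $75.06 | $1,140.38 | $216.07
4 | $216.07 | $75.06 | $291.13 | $0.00

$291.13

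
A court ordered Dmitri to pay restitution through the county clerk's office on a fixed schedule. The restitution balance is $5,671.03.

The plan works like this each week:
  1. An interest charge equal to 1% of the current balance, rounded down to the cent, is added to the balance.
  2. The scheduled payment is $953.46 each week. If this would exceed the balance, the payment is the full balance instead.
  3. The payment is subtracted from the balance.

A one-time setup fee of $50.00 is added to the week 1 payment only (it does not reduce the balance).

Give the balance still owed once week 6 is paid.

$154.18

Week 1: $5,671.03 +$56.71 interest = $5,727.74; pay $953.46 (+ $50.00 fee) → $4,774.28
Week 2: $4,774.28 +$47.74 interest = $4,822.02; pay $953.46 → $3,868.56
Week 3: $3,868.56 +$38.68 interest = $3,907.24; pay $953.46 → $2,953.78
Week 4: $2,953.78 +$29.53 interest = $2,983.31; pay $953.46 → $2,029.85
Week 5: $2,029.85 +$20.29 interest = $2,050.14; pay $953.46 → $1,096.68
Week 6: $1,096.68 +$10.96 interest = $1,107.64; pay $953.46 → $154.18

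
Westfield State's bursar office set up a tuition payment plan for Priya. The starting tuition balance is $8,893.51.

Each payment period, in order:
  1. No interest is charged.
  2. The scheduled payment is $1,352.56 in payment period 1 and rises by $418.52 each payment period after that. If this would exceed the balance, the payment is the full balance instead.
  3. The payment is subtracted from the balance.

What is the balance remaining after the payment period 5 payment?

Payment period 1: $8,893.51 − $1,352.56 → $7,540.95
Payment period 2: $7,540.95 − $1,771.08 → $5,769.87
Payment period 3: $5,769.87 − $2,189.60 → $3,580.27
Payment period 4: $3,580.27 − $2,608.12 → $972.15
Payment period 5: $972.15 − $972.15 → $0.00

$0.00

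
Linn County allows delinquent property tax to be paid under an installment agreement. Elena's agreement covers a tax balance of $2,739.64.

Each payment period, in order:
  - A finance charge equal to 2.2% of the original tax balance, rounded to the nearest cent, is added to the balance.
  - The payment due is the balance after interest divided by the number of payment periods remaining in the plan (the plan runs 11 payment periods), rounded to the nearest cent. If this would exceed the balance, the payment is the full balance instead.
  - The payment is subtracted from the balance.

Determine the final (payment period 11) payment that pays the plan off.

$431.07

Payment period 1: $2,739.64 +$60.27 interest = $2,799.91; pay $254.54 → $2,545.37
Payment period 2: $2,545.37 +$60.27 interest = $2,605.64; pay $260.56 → $2,345.08
Payment period 3: $2,345.08 +$60.27 interest = $2,405.35; pay $267.26 → $2,138.09
Payment period 4: $2,138.09 +$60.27 interest = $2,198.36; pay $274.80 → $1,923.56
Payment period 5: $1,923.56 +$60.27 interest = $1,983.83; pay $283.40 → $1,700.43
Payment period 6: $1,700.43 +$60.27 interest = $1,760.70; pay $293.45 → $1,467.25
Payment period 7: $1,467.25 +$60.27 interest = $1,527.52; pay $305.50 → $1,222.02
Payment period 8: $1,222.02 +$60.27 interest = $1,282.29; pay $320.57 → $961.72
Payment period 9: $961.72 +$60.27 interest = $1,021.99; pay $340.66 → $681.33
Payment period 10: $681.33 +$60.27 interest = $741.60; pay $370.80 → $370.80
Payment period 11: $370.80 +$60.27 interest = $431.07; pay $431.07 → $0.00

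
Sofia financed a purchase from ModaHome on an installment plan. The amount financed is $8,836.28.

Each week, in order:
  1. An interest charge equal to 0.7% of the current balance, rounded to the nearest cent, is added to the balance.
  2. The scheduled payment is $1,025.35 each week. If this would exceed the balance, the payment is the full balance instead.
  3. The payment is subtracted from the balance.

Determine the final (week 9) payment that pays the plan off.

$943.36

Week 1: opening $8,836.28; interest $61.85 → $8,898.13; payment $1,025.35; balance $7,872.78
Week 2: opening $7,872.78; interest $55.11 → $7,927.89; payment $1,025.35; balance $6,902.54
Week 3: opening $6,902.54; interest $48.32 → $6,950.86; payment $1,025.35; balance $5,925.51
Week 4: opening $5,925.51; interest $41.48 → $5,966.99; payment $1,025.35; balance $4,941.64
Week 5: opening $4,941.64; interest $34.59 → $4,976.23; payment $1,025.35; balance $3,950.88
Week 6: opening $3,950.88; interest $27.66 → $3,978.54; payment $1,025.35; balance $2,953.19
Week 7: opening $2,953.19; interest $20.67 → $2,973.86; payment $1,025.35; balance $1,948.51
Week 8: opening $1,948.51; interest $13.64 → $1,962.15; payment $1,025.35; balance $936.80
Week 9: opening $936.80; interest $6.56 → $943.36; payment $943.36; balance $0.00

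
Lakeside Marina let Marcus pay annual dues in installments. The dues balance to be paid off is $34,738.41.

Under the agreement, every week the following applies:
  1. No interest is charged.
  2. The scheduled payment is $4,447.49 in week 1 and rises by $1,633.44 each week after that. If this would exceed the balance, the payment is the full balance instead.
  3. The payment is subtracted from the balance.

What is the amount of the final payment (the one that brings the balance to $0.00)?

$7,147.81

Week 1: opening $34,738.41; payment $4,447.49; balance $30,290.92
Week 2: opening $30,290.92; payment $6,080.93; balance $24,209.99
Week 3: opening $24,209.99; payment $7,714.37; balance $16,495.62
Week 4: opening $16,495.62; payment $9,347.81; balance $7,147.81
Week 5: opening $7,147.81; payment $7,147.81; balance $0.00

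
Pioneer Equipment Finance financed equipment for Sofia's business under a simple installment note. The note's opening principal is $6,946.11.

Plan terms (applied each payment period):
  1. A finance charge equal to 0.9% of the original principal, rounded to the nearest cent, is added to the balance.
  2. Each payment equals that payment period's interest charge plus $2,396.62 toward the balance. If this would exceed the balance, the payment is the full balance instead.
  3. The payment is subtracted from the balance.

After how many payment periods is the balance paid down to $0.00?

Payment period 1: $6,946.11 +$62.51 interest = $7,008.62; pay $2,459.13 → $4,549.49
Payment period 2: $4,549.49 +$62.51 interest = $4,612.00; pay $2,459.13 → $2,152.87
Payment period 3: $2,152.87 +$62.51 interest = $2,215.38; pay $2,215.38 → $0.00
Balance reaches $0.00 in payment period 3.

3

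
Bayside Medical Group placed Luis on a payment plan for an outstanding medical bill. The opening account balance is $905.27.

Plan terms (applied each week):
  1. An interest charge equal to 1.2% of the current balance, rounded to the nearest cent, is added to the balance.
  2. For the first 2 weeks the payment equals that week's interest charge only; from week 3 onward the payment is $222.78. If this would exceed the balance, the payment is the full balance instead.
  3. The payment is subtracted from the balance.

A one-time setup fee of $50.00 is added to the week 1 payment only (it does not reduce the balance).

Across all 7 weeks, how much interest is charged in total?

Week 1: $905.27 +$10.86 interest = $916.13; pay $10.86 (+ $50.00 fee) → $905.27
Week 2: $905.27 +$10.86 interest = $916.13; pay $10.86 → $905.27
Week 3: $905.27 +$10.86 interest = $916.13; pay $222.78 → $693.35
Week 4: $693.35 +$8.32 interest = $701.67; pay $222.78 → $478.89
Week 5: $478.89 +$5.75 interest = $484.64; pay $222.78 → $261.86
Week 6: $261.86 +$3.14 interest = $265.00; pay $222.78 → $42.22
Week 7: $42.22 +$0.51 interest = $42.73; pay $42.73 → $0.00
Total interest: $10.86 + $10.86 + $10.86 + $8.32 + $5.75 + $3.14 + $0.51 = $50.30

$50.30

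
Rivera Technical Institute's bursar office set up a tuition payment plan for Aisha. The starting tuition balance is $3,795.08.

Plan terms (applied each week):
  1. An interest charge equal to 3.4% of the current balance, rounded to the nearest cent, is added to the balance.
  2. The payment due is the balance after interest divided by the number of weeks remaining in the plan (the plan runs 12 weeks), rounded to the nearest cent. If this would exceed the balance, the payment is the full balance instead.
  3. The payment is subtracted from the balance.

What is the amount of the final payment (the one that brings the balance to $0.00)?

Week 1: opening $3,795.08; interest $129.03 → $3,924.11; payment $327.01; balance $3,597.10
Week 2: opening $3,597.10; interest $122.30 → $3,719.40; payment $338.13; balance $3,381.27
Week 3: opening $3,381.27; interest $114.96 → $3,496.23; payment $349.62; balance $3,146.61
Week 4: opening $3,146.61; interest $106.98 → $3,253.59; payment $361.51; balance $2,892.08
Week 5: opening $2,892.08; interest $98.33 → $2,990.41; payment $373.80; balance $2,616.61
Week 6: opening $2,616.61; interest $88.96 → $2,705.57; payment $386.51; balance $2,319.06
Week 7: opening $2,319.06; interest $78.85 → $2,397.91; payment $399.65; balance $1,998.26
Week 8: opening $1,998.26; interest $67.94 → $2,066.20; payment $413.24; balance $1,652.96
Week 9: opening $1,652.96; interest $56.20 → $1,709.16; payment $427.29; balance $1,281.87
Week 10: opening $1,281.87; interest $43.58 → $1,325.45; payment $441.82; balance $883.63
Week 11: opening $883.63; interest $30.04 → $913.67; payment $456.84; balance $456.83
Week 12: opening $456.83; interest $15.53 → $472.36; payment $472.36; balance $0.00

$472.36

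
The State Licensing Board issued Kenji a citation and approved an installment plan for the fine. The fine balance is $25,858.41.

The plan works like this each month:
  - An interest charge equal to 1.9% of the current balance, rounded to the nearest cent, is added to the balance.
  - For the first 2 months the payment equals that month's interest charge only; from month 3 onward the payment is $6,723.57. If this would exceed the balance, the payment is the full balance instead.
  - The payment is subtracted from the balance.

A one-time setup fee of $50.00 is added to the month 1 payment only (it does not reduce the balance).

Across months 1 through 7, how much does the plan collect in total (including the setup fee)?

Month 1: $25,858.41 +$491.31 interest = $26,349.72; pay $491.31 (+ $50.00 fee) → $25,858.41
Month 2: $25,858.41 +$491.31 interest = $26,349.72; pay $491.31 → $25,858.41
Month 3: $25,858.41 +$491.31 interest = $26,349.72; pay $6,723.57 → $19,626.15
Month 4: $19,626.15 +$372.90 interest = $19,999.05; pay $6,723.57 → $13,275.48
Month 5: $13,275.48 +$252.23 interest = $13,527.71; pay $6,723.57 → $6,804.14
Month 6: $6,804.14 +$129.28 interest = $6,933.42; pay $6,723.57 → $209.85
Month 7: $209.85 +$3.99 interest = $213.84; pay $213.84 → $0.00
Total paid: $28,140.74

$28,140.74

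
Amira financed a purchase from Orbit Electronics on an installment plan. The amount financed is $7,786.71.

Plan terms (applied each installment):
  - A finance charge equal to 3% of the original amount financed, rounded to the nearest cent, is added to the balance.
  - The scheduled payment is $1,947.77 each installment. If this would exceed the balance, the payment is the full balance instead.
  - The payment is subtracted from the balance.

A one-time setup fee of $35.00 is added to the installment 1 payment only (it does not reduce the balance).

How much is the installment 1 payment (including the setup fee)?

Installment 1: $7,786.71 +$233.60 interest = $8,020.31; pay $1,947.77 (+ $35.00 fee) → $6,072.54

$1,982.77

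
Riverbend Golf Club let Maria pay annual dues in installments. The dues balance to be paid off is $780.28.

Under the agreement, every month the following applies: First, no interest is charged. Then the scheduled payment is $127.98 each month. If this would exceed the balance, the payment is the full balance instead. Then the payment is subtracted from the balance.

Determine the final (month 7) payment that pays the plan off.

$12.40

Month 1: $780.28 − $127.98 → $652.30
Month 2: $652.30 − $127.98 → $524.32
Month 3: $524.32 − $127.98 → $396.34
Month 4: $396.34 − $127.98 → $268.36
Month 5: $268.36 − $127.98 → $140.38
Month 6: $140.38 − $127.98 → $12.40
Month 7: $12.40 − $12.40 → $0.00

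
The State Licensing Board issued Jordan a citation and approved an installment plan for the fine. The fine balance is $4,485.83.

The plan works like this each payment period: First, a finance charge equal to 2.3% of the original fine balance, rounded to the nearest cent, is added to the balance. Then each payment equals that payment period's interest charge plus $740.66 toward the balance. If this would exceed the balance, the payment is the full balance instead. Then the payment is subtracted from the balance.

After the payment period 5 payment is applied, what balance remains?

$782.53

# | Opening | Interest | Payment | End bal
1 | $4,485.83 | $103.17 | $843.83 | $3,745.17
2 | $3,745.17 | $103.17 | $843.83 | $3,004.51
3 | $3,004.51 | $103.17 | $843.83 | $2,263.85
4 | $2,263.85 | $103.17 | $843.83 | $1,523.19
5 | $1,523.19 | $103.17 | $843.83 | $782.53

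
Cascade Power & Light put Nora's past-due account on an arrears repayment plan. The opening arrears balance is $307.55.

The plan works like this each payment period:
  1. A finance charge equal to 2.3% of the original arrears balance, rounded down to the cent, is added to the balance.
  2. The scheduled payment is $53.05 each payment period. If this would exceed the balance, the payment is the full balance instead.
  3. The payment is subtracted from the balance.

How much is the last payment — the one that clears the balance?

Payment period 1: opening $307.55; interest $7.07 → $314.62; payment $53.05; balance $261.57
Payment period 2: opening $261.57; interest $7.07 → $268.64; payment $53.05; balance $215.59
Payment period 3: opening $215.59; interest $7.07 → $222.66; payment $53.05; balance $169.61
Payment period 4: opening $169.61; interest $7.07 → $176.68; payment $53.05; balance $123.63
Payment period 5: opening $123.63; interest $7.07 → $130.70; payment $53.05; balance $77.65
Payment period 6: opening $77.65; interest $7.07 → $84.72; payment $53.05; balance $31.67
Payment period 7: opening $31.67; interest $7.07 → $38.74; payment $38.74; balance $0.00

$38.74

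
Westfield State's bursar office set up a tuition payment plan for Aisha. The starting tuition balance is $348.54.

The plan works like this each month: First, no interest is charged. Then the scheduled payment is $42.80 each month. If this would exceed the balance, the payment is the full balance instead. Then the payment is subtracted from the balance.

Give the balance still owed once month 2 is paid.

Month 1: opening $348.54; payment $42.80; balance $305.74
Month 2: opening $305.74; payment $42.80; balance $262.94

$262.94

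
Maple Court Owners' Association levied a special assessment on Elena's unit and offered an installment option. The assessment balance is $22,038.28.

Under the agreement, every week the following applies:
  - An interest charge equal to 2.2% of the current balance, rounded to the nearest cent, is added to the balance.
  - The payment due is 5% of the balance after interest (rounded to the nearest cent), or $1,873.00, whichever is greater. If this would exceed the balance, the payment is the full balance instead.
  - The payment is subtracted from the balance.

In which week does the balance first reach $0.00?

Week 1: $22,038.28 +$484.84 interest = $22,523.12; pay $1,873.00 → $20,650.12
Week 2: $20,650.12 +$454.30 interest = $21,104.42; pay $1,873.00 → $19,231.42
Week 3: $19,231.42 +$423.09 interest = $19,654.51; pay $1,873.00 → $17,781.51
Week 4: $17,781.51 +$391.19 interest = $18,172.70; pay $1,873.00 → $16,299.70
Week 5: $16,299.70 +$358.59 interest = $16,658.29; pay $1,873.00 → $14,785.29
Week 6: $14,785.29 +$325.28 interest = $15,110.57; pay $1,873.00 → $13,237.57
Week 7: $13,237.57 +$291.23 interest = $13,528.80; pay $1,873.00 → $11,655.80
Week 8: $11,655.80 +$256.43 interest = $11,912.23; pay $1,873.00 → $10,039.23
Week 9: $10,039.23 +$220.86 interest = $10,260.09; pay $1,873.00 → $8,387.09
Week 10: $8,387.09 +$184.52 interest = $8,571.61; pay $1,873.00 → $6,698.61
Week 11: $6,698.61 +$147.37 interest = $6,845.98; pay $1,873.00 → $4,972.98
Week 12: $4,972.98 +$109.41 interest = $5,082.39; pay $1,873.00 → $3,209.39
Week 13: $3,209.39 +$70.61 interest = $3,280.00; pay $1,873.00 → $1,407.00
Week 14: $1,407.00 +$30.95 interest = $1,437.95; pay $1,437.95 → $0.00
Balance reaches $0.00 in week 14.

14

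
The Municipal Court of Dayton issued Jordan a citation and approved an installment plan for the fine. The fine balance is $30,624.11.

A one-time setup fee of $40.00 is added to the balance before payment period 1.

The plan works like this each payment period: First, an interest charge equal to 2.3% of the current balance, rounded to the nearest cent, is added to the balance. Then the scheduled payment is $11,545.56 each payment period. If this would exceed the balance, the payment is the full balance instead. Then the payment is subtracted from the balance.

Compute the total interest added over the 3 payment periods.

$1,362.11

Payment period 1: $30,664.11 +$705.27 interest = $31,369.38; pay $11,545.56 → $19,823.82
Payment period 2: $19,823.82 +$455.95 interest = $20,279.77; pay $11,545.56 → $8,734.21
Payment period 3: $8,734.21 +$200.89 interest = $8,935.10; pay $8,935.10 → $0.00
Total interest: $705.27 + $455.95 + $200.89 = $1,362.11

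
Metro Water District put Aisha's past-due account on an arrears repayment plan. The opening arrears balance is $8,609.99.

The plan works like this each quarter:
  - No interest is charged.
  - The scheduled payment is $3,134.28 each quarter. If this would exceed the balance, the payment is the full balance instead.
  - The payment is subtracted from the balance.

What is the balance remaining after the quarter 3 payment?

$0.00

Quarter 1: $8,609.99 − $3,134.28 → $5,475.71
Quarter 2: $5,475.71 − $3,134.28 → $2,341.43
Quarter 3: $2,341.43 − $2,341.43 → $0.00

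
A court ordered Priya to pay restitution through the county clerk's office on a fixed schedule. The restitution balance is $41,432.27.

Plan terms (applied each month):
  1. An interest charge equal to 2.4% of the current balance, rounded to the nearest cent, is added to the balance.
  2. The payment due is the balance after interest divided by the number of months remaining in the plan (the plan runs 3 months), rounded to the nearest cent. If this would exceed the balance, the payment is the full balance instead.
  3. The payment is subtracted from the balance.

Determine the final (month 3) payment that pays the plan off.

Month 1: $41,432.27 +$994.37 interest = $42,426.64; pay $14,142.21 → $28,284.43
Month 2: $28,284.43 +$678.83 interest = $28,963.26; pay $14,481.63 → $14,481.63
Month 3: $14,481.63 +$347.56 interest = $14,829.19; pay $14,829.19 → $0.00

$14,829.19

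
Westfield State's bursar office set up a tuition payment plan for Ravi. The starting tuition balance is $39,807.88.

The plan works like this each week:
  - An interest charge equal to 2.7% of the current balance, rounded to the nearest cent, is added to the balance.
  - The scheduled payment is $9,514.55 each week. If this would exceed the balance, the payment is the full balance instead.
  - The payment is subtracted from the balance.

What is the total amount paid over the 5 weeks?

$42,840.85

Week 1: $39,807.88 +$1,074.81 interest = $40,882.69; pay $9,514.55 → $31,368.14
Week 2: $31,368.14 +$846.94 interest = $32,215.08; pay $9,514.55 → $22,700.53
Week 3: $22,700.53 +$612.91 interest = $23,313.44; pay $9,514.55 → $13,798.89
Week 4: $13,798.89 +$372.57 interest = $14,171.46; pay $9,514.55 → $4,656.91
Week 5: $4,656.91 +$125.74 interest = $4,782.65; pay $4,782.65 → $0.00
Total paid: $42,840.85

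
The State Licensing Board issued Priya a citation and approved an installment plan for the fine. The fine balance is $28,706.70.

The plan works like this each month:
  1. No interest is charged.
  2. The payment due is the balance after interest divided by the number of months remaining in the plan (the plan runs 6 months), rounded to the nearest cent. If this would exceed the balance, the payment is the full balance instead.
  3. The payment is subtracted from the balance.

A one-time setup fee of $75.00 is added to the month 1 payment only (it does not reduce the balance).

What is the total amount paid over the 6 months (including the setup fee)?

Month 1: opening $28,706.70; payment $4,784.45 (+ $75.00 fee); balance $23,922.25
Month 2: opening $23,922.25; payment $4,784.45; balance $19,137.80
Month 3: opening $19,137.80; payment $4,784.45; balance $14,353.35
Month 4: opening $14,353.35; payment $4,784.45; balance $9,568.90
Month 5: opening $9,568.90; payment $4,784.45; balance $4,784.45
Month 6: opening $4,784.45; payment $4,784.45; balance $0.00
Total paid: $28,781.70

$28,781.70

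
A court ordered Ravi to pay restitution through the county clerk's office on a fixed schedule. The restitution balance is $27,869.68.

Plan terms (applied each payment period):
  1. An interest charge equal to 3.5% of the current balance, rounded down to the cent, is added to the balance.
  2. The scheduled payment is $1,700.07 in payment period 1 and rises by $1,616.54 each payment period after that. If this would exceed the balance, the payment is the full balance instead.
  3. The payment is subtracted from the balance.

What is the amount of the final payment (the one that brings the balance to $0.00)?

$7,496.17

Payment period 1: opening $27,869.68; interest $975.43 → $28,845.11; payment $1,700.07; balance $27,145.04
Payment period 2: opening $27,145.04; interest $950.07 → $28,095.11; payment $3,316.61; balance $24,778.50
Payment period 3: opening $24,778.50; interest $867.24 → $25,645.74; payment $4,933.15; balance $20,712.59
Payment period 4: opening $20,712.59; interest $724.94 → $21,437.53; payment $6,549.69; balance $14,887.84
Payment period 5: opening $14,887.84; interest $521.07 → $15,408.91; payment $8,166.23; balance $7,242.68
Payment period 6: opening $7,242.68; interest $253.49 → $7,496.17; payment $7,496.17; balance $0.00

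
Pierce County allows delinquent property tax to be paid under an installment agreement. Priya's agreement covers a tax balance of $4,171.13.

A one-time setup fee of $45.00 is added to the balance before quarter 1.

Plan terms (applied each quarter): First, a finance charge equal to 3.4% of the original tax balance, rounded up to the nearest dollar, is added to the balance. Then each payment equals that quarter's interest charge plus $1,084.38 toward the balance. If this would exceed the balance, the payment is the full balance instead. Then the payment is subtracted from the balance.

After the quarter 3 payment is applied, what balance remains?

$962.99

Quarter 1: opening $4,216.13; interest $142.00 → $4,358.13; payment $1,226.38; balance $3,131.75
Quarter 2: opening $3,131.75; interest $142.00 → $3,273.75; payment $1,226.38; balance $2,047.37
Quarter 3: opening $2,047.37; interest $142.00 → $2,189.37; payment $1,226.38; balance $962.99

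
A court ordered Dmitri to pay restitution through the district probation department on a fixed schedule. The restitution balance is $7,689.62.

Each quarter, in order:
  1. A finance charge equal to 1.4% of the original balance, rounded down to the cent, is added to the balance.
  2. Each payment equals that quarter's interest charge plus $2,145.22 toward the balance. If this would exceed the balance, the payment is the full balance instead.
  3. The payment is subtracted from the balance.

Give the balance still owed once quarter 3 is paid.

$1,253.96

Quarter 1: opening $7,689.62; interest $107.65 → $7,797.27; payment $2,252.87; balance $5,544.40
Quarter 2: opening $5,544.40; interest $107.65 → $5,652.05; payment $2,252.87; balance $3,399.18
Quarter 3: opening $3,399.18; interest $107.65 → $3,506.83; payment $2,252.87; balance $1,253.96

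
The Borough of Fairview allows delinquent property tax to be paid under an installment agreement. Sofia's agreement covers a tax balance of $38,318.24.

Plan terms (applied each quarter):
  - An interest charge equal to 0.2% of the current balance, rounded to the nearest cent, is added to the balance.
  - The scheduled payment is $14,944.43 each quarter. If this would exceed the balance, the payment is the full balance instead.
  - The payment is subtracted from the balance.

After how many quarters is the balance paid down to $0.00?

Quarter 1: opening $38,318.24; interest $76.64 → $38,394.88; payment $14,944.43; balance $23,450.45
Quarter 2: opening $23,450.45; interest $46.90 → $23,497.35; payment $14,944.43; balance $8,552.92
Quarter 3: opening $8,552.92; interest $17.11 → $8,570.03; payment $8,570.03; balance $0.00
Balance reaches $0.00 in quarter 3.

3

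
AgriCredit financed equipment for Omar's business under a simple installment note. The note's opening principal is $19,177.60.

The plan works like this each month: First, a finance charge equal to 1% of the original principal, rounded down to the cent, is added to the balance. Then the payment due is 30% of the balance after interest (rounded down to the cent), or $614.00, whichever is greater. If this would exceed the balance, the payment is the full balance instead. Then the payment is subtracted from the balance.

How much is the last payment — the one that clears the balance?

$452.32

Month 1: $19,177.60 +$191.77 interest = $19,369.37; pay $5,810.81 → $13,558.56
Month 2: $13,558.56 +$191.77 interest = $13,750.33; pay $4,125.09 → $9,625.24
Month 3: $9,625.24 +$191.77 interest = $9,817.01; pay $2,945.10 → $6,871.91
Month 4: $6,871.91 +$191.77 interest = $7,063.68; pay $2,119.10 → $4,944.58
Month 5: $4,944.58 +$191.77 interest = $5,136.35; pay $1,540.90 → $3,595.45
Month 6: $3,595.45 +$191.77 interest = $3,787.22; pay $1,136.16 → $2,651.06
Month 7: $2,651.06 +$191.77 interest = $2,842.83; pay $852.84 → $1,989.99
Month 8: $1,989.99 +$191.77 interest = $2,181.76; pay $654.52 → $1,527.24
Month 9: $1,527.24 +$191.77 interest = $1,719.01; pay $614.00 → $1,105.01
Month 10: $1,105.01 +$191.77 interest = $1,296.78; pay $614.00 → $682.78
Month 11: $682.78 +$191.77 interest = $874.55; pay $614.00 → $260.55
Month 12: $260.55 +$191.77 interest = $452.32; pay $452.32 → $0.00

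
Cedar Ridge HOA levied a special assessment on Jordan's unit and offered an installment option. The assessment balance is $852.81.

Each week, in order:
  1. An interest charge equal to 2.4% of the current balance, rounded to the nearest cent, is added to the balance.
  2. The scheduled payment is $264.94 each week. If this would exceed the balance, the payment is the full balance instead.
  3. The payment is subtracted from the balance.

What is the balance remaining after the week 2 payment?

$358.00

Week 1: $852.81 +$20.47 interest = $873.28; pay $264.94 → $608.34
Week 2: $608.34 +$14.60 interest = $622.94; pay $264.94 → $358.00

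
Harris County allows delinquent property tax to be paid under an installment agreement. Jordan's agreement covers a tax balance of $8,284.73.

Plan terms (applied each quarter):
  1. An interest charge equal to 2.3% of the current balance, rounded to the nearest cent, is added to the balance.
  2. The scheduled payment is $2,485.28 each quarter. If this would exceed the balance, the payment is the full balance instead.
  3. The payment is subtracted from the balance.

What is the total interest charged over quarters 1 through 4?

# | Opening | Interest | Payment | End bal
1 | $8,284.73 | $190.55 | $2,485.28 | $5,990.00
2 | $5,990.00 | $137.77 | $2,485.28 | $3,642.49
3 | $3,642.49 | $83.78 | $2,485.28 | $1,240.99
4 | $1,240.99 | $28.54 | $1,269.53 | $0.00
Total interest: $190.55 + $137.77 + $83.78 + $28.54 = $440.64

$440.64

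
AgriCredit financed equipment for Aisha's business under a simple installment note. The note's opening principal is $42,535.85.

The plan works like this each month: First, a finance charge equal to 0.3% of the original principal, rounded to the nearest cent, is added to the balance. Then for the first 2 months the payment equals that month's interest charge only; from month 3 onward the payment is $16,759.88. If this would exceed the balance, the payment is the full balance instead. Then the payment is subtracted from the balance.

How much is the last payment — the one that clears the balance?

$9,398.92

Month 1: opening $42,535.85; interest $127.61 → $42,663.46; payment $127.61; balance $42,535.85
Month 2: opening $42,535.85; interest $127.61 → $42,663.46; payment $127.61; balance $42,535.85
Month 3: opening $42,535.85; interest $127.61 → $42,663.46; payment $16,759.88; balance $25,903.58
Month 4: opening $25,903.58; interest $127.61 → $26,031.19; payment $16,759.88; balance $9,271.31
Month 5: opening $9,271.31; interest $127.61 → $9,398.92; payment $9,398.92; balance $0.00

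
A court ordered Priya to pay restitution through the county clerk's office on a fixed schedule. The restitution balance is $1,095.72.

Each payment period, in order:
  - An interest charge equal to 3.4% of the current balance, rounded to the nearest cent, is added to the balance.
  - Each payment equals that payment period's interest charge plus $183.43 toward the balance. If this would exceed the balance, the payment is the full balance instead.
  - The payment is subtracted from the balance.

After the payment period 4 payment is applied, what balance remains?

$362.00

Payment period 1: $1,095.72 +$37.25 interest = $1,132.97; pay $220.68 → $912.29
Payment period 2: $912.29 +$31.02 interest = $943.31; pay $214.45 → $728.86
Payment period 3: $728.86 +$24.78 interest = $753.64; pay $208.21 → $545.43
Payment period 4: $545.43 +$18.54 interest = $563.97; pay $201.97 → $362.00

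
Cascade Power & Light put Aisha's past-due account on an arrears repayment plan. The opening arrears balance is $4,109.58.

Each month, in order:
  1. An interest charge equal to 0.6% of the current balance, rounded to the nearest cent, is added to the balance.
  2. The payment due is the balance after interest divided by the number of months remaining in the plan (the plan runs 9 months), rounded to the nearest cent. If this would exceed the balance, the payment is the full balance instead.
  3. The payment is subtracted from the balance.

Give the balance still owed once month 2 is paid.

Month 1: opening $4,109.58; interest $24.66 → $4,134.24; payment $459.36; balance $3,674.88
Month 2: opening $3,674.88; interest $22.05 → $3,696.93; payment $462.12; balance $3,234.81

$3,234.81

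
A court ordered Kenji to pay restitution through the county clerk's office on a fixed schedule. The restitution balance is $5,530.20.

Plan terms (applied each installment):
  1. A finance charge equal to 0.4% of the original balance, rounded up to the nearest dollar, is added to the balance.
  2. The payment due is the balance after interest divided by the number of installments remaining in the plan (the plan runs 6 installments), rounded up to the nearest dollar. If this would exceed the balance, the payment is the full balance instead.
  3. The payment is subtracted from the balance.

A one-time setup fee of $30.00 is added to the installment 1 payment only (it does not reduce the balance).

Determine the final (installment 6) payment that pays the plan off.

# | Opening | Interest | Payment | Fee | End bal
1 | $5,530.20 | $23.00 | $926.00 | $30.00 | $4,627.20
2 | $4,627.20 | $23.00 | $931.00 | — | $3,719.20
3 | $3,719.20 | $23.00 | $936.00 | — | $2,806.20
4 | $2,806.20 | $23.00 | $944.00 | — | $1,885.20
5 | $1,885.20 | $23.00 | $955.00 | — | $953.20
6 | $953.20 | $23.00 | $976.20 | — | $0.00

$976.20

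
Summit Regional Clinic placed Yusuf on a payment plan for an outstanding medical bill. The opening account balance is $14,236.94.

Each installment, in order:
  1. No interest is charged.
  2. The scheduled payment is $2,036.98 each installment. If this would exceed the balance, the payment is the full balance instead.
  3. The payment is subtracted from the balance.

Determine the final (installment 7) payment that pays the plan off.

# | Opening | Payment | End bal
1 | $14,236.94 | $2,036.98 | $12,199.96
2 | $12,199.96 | $2,036.98 | $10,162.98
3 | $10,162.98 | $2,036.98 | $8,126.00
4 | $8,126.00 | $2,036.98 | $6,089.02
5 | $6,089.02 | $2,036.98 | $4,052.04
6 | $4,052.04 | $2,036.98 | $2,015.06
7 | $2,015.06 | $2,015.06 | $0.00

$2,015.06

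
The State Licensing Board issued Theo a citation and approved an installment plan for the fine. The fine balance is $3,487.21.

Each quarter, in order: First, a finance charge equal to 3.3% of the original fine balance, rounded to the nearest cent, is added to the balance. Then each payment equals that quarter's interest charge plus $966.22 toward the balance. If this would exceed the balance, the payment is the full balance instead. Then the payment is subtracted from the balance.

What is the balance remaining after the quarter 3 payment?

$588.55

Quarter 1: $3,487.21 +$115.08 interest = $3,602.29; pay $1,081.30 → $2,520.99
Quarter 2: $2,520.99 +$115.08 interest = $2,636.07; pay $1,081.30 → $1,554.77
Quarter 3: $1,554.77 +$115.08 interest = $1,669.85; pay $1,081.30 → $588.55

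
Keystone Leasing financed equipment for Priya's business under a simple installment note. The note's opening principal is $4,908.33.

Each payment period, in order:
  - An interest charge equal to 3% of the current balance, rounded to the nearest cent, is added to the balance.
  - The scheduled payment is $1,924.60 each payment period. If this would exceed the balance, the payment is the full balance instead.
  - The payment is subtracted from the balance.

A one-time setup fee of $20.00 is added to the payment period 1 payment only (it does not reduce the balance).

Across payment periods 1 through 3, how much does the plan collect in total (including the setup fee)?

Payment period 1: $4,908.33 +$147.25 interest = $5,055.58; pay $1,924.60 (+ $20.00 fee) → $3,130.98
Payment period 2: $3,130.98 +$93.93 interest = $3,224.91; pay $1,924.60 → $1,300.31
Payment period 3: $1,300.31 +$39.01 interest = $1,339.32; pay $1,339.32 → $0.00
Total paid: $5,208.52

$5,208.52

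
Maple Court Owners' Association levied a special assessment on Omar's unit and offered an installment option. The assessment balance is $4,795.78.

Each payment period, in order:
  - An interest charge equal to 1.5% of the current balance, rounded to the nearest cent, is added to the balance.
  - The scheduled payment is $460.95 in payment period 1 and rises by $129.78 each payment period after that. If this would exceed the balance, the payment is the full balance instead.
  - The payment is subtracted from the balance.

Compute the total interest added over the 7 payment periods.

Payment period 1: $4,795.78 +$71.94 interest = $4,867.72; pay $460.95 → $4,406.77
Payment period 2: $4,406.77 +$66.10 interest = $4,472.87; pay $590.73 → $3,882.14
Payment period 3: $3,882.14 +$58.23 interest = $3,940.37; pay $720.51 → $3,219.86
Payment period 4: $3,219.86 +$48.30 interest = $3,268.16; pay $850.29 → $2,417.87
Payment period 5: $2,417.87 +$36.27 interest = $2,454.14; pay $980.07 → $1,474.07
Payment period 6: $1,474.07 +$22.11 interest = $1,496.18; pay $1,109.85 → $386.33
Payment period 7: $386.33 +$5.79 interest = $392.12; pay $392.12 → $0.00
Total interest: $71.94 + $66.10 + $58.23 + $48.30 + $36.27 + $22.11 + $5.79 = $308.74

$308.74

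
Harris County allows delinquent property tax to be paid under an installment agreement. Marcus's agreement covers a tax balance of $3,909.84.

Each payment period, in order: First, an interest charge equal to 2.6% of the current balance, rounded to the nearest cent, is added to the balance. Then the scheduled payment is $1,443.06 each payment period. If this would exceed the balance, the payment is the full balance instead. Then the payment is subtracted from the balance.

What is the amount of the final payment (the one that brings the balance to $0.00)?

Payment period 1: $3,909.84 +$101.66 interest = $4,011.50; pay $1,443.06 → $2,568.44
Payment period 2: $2,568.44 +$66.78 interest = $2,635.22; pay $1,443.06 → $1,192.16
Payment period 3: $1,192.16 +$31.00 interest = $1,223.16; pay $1,223.16 → $0.00

$1,223.16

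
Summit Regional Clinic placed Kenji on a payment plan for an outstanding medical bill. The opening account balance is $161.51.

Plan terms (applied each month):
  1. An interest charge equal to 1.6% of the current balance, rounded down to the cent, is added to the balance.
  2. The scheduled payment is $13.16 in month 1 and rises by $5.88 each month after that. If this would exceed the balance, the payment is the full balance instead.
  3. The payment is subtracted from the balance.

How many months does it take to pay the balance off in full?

Month 1: $161.51 +$2.58 interest = $164.09; pay $13.16 → $150.93
Month 2: $150.93 +$2.41 interest = $153.34; pay $19.04 → $134.30
Month 3: $134.30 +$2.14 interest = $136.44; pay $24.92 → $111.52
Month 4: $111.52 +$1.78 interest = $113.30; pay $30.80 → $82.50
Month 5: $82.50 +$1.32 interest = $83.82; pay $36.68 → $47.14
Month 6: $47.14 +$0.75 interest = $47.89; pay $42.56 → $5.33
Month 7: $5.33 +$0.08 interest = $5.41; pay $5.41 → $0.00
Balance reaches $0.00 in month 7.

7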